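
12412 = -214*( -58)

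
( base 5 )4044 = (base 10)524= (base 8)1014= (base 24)lk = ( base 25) KO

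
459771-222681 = 237090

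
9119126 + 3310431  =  12429557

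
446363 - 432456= 13907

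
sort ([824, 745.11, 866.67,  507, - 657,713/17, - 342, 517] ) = [-657,-342,  713/17, 507, 517, 745.11,824,  866.67]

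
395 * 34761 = 13730595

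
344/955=344/955 = 0.36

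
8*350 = 2800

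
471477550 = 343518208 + 127959342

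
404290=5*80858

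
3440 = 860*4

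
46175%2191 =164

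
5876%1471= 1463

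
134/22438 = 67/11219 = 0.01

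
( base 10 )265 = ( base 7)526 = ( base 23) BC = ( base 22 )C1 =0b100001001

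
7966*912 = 7264992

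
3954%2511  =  1443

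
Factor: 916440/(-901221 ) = - 305480/300407  =  - 2^3*5^1*7^1*17^(-1)*41^(-1) * 431^( - 1 ) *1091^1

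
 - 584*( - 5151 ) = 3008184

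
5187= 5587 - 400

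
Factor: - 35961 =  - 3^1*11987^1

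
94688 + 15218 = 109906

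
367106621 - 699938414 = - 332831793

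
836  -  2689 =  - 1853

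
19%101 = 19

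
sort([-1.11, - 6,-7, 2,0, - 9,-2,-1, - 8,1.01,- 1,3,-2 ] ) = [ - 9,-8,-7, - 6 , - 2 , - 2,-1.11, - 1, - 1,0,1.01,2,3 ] 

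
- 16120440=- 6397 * 2520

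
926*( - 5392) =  - 4992992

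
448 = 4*112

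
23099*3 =69297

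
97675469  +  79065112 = 176740581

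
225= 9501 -9276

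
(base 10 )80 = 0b1010000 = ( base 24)38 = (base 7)143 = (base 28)2o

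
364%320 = 44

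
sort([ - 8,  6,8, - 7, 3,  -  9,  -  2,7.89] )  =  [ - 9, - 8,-7, - 2,3,6,7.89,8]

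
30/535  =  6/107 =0.06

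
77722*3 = 233166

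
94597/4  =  94597/4 = 23649.25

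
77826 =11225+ 66601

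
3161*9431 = 29811391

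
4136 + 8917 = 13053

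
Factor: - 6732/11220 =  - 3^1 * 5^(-1) = - 3/5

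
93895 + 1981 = 95876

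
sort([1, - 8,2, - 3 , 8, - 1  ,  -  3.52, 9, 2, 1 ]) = [ - 8, - 3.52, - 3, - 1,1,1 , 2 , 2 , 8,9 ]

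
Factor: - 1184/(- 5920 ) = 5^(  -  1 ) = 1/5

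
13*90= 1170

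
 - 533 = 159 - 692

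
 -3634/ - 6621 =3634/6621 = 0.55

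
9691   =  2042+7649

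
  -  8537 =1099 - 9636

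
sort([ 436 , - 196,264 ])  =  [ -196, 264, 436]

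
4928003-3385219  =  1542784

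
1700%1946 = 1700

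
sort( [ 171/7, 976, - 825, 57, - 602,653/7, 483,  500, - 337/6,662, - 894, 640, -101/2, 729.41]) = [ - 894,-825, - 602,  -  337/6, - 101/2,  171/7, 57, 653/7,  483 , 500, 640,  662,729.41, 976 ] 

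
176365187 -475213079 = -298847892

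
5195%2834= 2361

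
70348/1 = 70348 = 70348.00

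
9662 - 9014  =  648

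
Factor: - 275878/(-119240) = 509/220 = 2^(-2 ) * 5^(-1 )*  11^( - 1 )*509^1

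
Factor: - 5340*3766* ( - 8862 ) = 178218719280 = 2^4* 3^2*5^1*7^2*89^1*211^1 * 269^1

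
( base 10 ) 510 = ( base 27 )IO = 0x1fe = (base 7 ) 1326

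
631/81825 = 631/81825 = 0.01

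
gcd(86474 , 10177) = 1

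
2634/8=329 + 1/4 = 329.25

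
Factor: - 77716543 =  - 257^1*302399^1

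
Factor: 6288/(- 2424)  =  -2^1 * 101^( -1 )*131^1 = -  262/101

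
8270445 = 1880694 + 6389751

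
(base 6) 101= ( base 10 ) 37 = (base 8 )45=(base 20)1h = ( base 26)1b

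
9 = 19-10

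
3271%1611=49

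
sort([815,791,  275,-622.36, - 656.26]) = [ - 656.26 , - 622.36,275,791,815 ]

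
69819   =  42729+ 27090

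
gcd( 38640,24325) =35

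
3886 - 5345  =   - 1459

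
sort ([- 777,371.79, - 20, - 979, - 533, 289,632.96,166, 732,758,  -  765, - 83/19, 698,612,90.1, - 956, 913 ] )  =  [ - 979, - 956, - 777, - 765, - 533, - 20, - 83/19,90.1,166,289,371.79,612,632.96,698,732,  758,913]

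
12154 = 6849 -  - 5305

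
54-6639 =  - 6585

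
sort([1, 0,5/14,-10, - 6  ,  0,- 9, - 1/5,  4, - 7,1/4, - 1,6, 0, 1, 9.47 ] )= [-10, - 9,  -  7, - 6,-1, - 1/5, 0, 0,  0, 1/4, 5/14,1,1,4, 6,9.47]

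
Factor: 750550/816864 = 2^(-4)*3^ (-1)*5^2*17^1*67^(-1)*127^ ( - 1)*883^1 =375275/408432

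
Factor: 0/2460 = 0=0^1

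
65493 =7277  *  9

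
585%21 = 18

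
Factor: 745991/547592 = 2^( - 3 )*647^1*1153^1*68449^( - 1 ) 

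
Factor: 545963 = 11^1*49633^1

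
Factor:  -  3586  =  -2^1*11^1 * 163^1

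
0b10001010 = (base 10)138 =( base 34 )42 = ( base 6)350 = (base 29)4m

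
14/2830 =7/1415 = 0.00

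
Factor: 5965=5^1 *1193^1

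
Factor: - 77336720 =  - 2^4*5^1*691^1*1399^1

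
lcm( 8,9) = 72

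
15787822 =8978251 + 6809571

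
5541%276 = 21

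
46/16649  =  46/16649=0.00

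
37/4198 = 37/4198=0.01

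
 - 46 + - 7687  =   - 7733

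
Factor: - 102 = -2^1*3^1*17^1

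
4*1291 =5164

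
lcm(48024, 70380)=4082040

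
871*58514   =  50965694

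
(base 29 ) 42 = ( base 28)46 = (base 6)314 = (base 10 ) 118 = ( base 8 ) 166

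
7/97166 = 7/97166  =  0.00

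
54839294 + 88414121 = 143253415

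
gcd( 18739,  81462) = 1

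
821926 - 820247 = 1679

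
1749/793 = 1749/793 = 2.21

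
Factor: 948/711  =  4/3 = 2^2*3^ ( - 1)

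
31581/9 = 3509=3509.00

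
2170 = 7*310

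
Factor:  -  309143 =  - 23^1*13441^1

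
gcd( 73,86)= 1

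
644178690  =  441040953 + 203137737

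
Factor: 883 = 883^1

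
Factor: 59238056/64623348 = 2^1*3^( - 2) *71^(-1)*131^ ( - 1)*193^( - 1 )*7404757^1 = 14809514/16155837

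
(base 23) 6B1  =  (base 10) 3428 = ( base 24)5mk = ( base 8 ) 6544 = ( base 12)1B98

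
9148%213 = 202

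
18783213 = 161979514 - 143196301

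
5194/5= 1038 +4/5 = 1038.80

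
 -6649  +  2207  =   - 4442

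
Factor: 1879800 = 2^3*3^1*5^2*13^1*241^1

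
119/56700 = 17/8100= 0.00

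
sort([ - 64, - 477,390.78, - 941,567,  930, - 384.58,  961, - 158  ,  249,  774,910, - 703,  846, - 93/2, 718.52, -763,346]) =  [ - 941, - 763, - 703, - 477, - 384.58, - 158, - 64,-93/2,  249,346,390.78, 567,718.52, 774, 846, 910, 930, 961]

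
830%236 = 122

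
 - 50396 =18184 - 68580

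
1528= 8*191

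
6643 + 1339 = 7982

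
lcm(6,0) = 0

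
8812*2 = 17624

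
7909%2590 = 139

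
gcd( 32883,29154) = 339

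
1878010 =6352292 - 4474282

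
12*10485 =125820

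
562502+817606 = 1380108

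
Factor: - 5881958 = -2^1*137^1*21467^1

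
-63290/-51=1240 + 50/51 = 1240.98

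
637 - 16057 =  - 15420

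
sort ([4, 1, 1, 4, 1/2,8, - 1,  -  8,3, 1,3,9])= [  -  8,-1, 1/2, 1,1,1,3,  3, 4 , 4,8,9] 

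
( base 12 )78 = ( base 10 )92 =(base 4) 1130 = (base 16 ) 5C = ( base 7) 161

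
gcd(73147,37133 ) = 1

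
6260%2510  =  1240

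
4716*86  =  405576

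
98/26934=49/13467  =  0.00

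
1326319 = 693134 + 633185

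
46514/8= 23257/4 = 5814.25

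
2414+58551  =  60965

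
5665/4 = 1416 + 1/4 =1416.25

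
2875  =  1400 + 1475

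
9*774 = 6966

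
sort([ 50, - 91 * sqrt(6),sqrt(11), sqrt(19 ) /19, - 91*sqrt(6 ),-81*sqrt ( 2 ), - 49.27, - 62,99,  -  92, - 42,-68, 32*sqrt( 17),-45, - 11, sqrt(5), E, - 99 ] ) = [  -  91*sqrt(6),-91*sqrt(6),  -  81*sqrt( 2),  -  99, - 92  , - 68, - 62, - 49.27  , - 45 , - 42,-11, sqrt (19 )/19,sqrt( 5),E,  sqrt (11),50 , 99,32*sqrt(17 )] 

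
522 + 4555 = 5077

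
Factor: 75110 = 2^1*5^1 * 7^1*29^1*37^1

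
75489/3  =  25163 = 25163.00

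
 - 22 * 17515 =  - 385330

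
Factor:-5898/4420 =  -2^ ( - 1)*3^1*5^(-1 ) *13^(  -  1)*17^(-1)*983^1 = -2949/2210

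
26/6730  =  13/3365 = 0.00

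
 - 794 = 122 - 916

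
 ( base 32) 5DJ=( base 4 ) 1112303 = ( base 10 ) 5555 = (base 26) 85h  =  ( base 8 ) 12663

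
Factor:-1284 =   -  2^2*3^1*107^1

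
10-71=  - 61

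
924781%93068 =87169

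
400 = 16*25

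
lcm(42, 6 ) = 42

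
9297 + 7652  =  16949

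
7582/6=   3791/3 = 1263.67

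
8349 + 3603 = 11952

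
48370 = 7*6910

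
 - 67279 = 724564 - 791843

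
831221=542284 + 288937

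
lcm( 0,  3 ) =0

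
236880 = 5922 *40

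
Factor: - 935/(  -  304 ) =2^( - 4 )*5^1 * 11^1*17^1*19^( - 1 ) 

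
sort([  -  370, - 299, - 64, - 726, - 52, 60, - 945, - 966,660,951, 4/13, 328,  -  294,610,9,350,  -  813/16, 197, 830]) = [ - 966, - 945, - 726, - 370, - 299, - 294, - 64, - 52, -813/16, 4/13,  9, 60, 197, 328 , 350, 610, 660,  830, 951]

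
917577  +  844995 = 1762572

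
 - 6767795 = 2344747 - 9112542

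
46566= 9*5174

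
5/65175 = 1/13035 = 0.00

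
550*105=57750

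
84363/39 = 2163  +  2/13 = 2163.15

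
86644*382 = 33098008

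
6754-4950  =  1804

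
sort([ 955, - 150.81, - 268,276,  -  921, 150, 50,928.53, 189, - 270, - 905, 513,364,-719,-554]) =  [ - 921, - 905,  -  719, - 554, - 270, - 268, - 150.81,  50  ,  150, 189, 276, 364, 513, 928.53, 955 ]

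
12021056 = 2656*4526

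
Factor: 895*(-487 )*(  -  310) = 2^1*5^2*31^1*179^1 * 487^1 = 135118150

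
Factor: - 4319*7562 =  - 2^1*7^1*19^1*199^1*617^1 =-  32660278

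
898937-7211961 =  - 6313024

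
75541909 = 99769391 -24227482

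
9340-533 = 8807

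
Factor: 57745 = 5^1  *  11549^1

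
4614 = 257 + 4357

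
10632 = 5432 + 5200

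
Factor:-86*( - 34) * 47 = 137428 = 2^2*17^1*43^1*47^1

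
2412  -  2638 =  -  226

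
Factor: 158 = 2^1* 79^1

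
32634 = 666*49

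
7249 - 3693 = 3556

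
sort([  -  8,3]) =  [- 8,3] 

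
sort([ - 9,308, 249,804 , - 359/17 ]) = [  -  359/17 , - 9, 249,308,804 ] 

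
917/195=4  +  137/195 = 4.70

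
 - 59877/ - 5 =59877/5 = 11975.40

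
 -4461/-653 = 4461/653 = 6.83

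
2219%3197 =2219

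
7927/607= 13 + 36/607=13.06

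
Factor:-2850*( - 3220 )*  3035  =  2^3*3^1 *5^4 * 7^1*19^1 * 23^1*607^1=27852195000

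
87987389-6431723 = 81555666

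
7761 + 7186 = 14947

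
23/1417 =23/1417 = 0.02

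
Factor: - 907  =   - 907^1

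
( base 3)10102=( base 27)3b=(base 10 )92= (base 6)232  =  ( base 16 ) 5c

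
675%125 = 50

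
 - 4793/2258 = -4793/2258=-2.12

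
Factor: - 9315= - 3^4*5^1*23^1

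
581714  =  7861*74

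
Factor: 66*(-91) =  - 6006 = - 2^1 * 3^1*7^1*11^1*13^1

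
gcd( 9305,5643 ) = 1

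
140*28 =3920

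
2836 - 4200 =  - 1364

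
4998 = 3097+1901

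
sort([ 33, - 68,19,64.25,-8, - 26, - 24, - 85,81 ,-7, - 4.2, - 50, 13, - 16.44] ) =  [ - 85,- 68,  -  50,  -  26, - 24,-16.44, - 8, - 7 ,- 4.2,13,19,33,  64.25,81]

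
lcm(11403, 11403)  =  11403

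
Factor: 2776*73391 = 2^3*79^1*347^1*929^1= 203733416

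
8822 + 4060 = 12882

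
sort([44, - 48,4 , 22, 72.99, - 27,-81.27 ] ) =[ -81.27, - 48, - 27,4, 22, 44, 72.99] 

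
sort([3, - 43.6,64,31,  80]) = [-43.6, 3,  31, 64, 80 ] 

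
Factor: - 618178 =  - 2^1* 11^1*28099^1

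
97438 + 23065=120503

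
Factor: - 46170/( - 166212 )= 5/18   =  2^(  -  1 )  *  3^( - 2)*5^1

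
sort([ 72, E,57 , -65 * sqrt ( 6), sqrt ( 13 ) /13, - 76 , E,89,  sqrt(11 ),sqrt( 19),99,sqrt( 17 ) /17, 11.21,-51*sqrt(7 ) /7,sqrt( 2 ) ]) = [-65*sqrt(6),-76, -51 * sqrt ( 7 )/7,sqrt( 17 ) /17, sqrt(13)/13,sqrt (2), E, E, sqrt ( 11 ), sqrt( 19 ), 11.21,57, 72,89,99 ] 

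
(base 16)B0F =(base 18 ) 8D5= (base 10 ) 2831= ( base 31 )2TA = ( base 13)139a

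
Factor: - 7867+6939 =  -928 = - 2^5 * 29^1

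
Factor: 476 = 2^2*7^1*17^1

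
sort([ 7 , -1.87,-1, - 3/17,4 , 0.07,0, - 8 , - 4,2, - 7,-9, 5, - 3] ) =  [ - 9, -8, - 7,- 4 , - 3, - 1.87, - 1, - 3/17,  0, 0.07,2,4,5,  7]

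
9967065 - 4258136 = 5708929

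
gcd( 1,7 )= 1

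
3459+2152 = 5611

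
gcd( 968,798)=2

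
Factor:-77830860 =-2^2*3^1*5^1 *43^1*97^1 * 311^1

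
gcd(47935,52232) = 1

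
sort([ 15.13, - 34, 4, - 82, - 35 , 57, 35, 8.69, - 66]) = [ - 82, - 66 ,-35, - 34, 4, 8.69, 15.13,35,  57] 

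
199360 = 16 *12460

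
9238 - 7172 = 2066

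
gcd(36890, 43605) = 85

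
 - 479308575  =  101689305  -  580997880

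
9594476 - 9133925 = 460551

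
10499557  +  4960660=15460217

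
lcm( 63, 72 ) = 504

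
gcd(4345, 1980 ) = 55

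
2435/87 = 2435/87 = 27.99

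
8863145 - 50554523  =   -41691378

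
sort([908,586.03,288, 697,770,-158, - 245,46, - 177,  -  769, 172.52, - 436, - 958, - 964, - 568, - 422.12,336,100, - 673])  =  [ - 964, - 958, - 769, - 673,  -  568, - 436, - 422.12, - 245, - 177, - 158,46,  100 , 172.52,288,336,586.03,697, 770,908]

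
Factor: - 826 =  - 2^1*7^1*59^1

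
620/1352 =155/338 = 0.46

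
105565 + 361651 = 467216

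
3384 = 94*36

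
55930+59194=115124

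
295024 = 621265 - 326241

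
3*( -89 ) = -267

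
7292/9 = 810 + 2/9  =  810.22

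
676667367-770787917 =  - 94120550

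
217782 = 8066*27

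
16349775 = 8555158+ 7794617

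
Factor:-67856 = - 2^4*4241^1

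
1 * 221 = 221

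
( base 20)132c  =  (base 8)22044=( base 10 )9252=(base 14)352C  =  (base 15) 2b1c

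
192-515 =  - 323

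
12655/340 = 2531/68  =  37.22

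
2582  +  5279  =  7861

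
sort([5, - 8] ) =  [ - 8,5]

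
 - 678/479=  - 678/479 = - 1.42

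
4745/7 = 677 + 6/7= 677.86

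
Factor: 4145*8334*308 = 10639684440 = 2^3*3^2*5^1*7^1* 11^1*463^1 * 829^1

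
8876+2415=11291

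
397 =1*397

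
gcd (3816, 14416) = 424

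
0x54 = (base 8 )124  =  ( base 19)48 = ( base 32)2K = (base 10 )84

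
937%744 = 193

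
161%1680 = 161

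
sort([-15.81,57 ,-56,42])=[ - 56, - 15.81,42,57]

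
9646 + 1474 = 11120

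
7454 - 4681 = 2773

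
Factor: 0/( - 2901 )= 0^1= 0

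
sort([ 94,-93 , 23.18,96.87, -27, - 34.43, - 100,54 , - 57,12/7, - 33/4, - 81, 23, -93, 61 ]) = [-100,-93, - 93,  -  81, - 57, - 34.43 , - 27,-33/4,  12/7,23,  23.18, 54, 61, 94,96.87]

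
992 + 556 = 1548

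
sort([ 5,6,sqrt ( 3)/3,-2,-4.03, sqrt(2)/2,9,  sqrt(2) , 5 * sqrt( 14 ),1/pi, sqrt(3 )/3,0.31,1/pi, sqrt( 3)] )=[ - 4.03, - 2,0.31,1/pi,1/pi,sqrt(3) /3, sqrt(3 )/3,sqrt(2)/2, sqrt(2),sqrt( 3),5,6,9,  5  *sqrt (14)]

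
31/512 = 31/512   =  0.06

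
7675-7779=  - 104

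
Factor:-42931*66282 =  - 2845552542 = - 2^1*3^1*7^1* 6133^1 * 11047^1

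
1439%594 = 251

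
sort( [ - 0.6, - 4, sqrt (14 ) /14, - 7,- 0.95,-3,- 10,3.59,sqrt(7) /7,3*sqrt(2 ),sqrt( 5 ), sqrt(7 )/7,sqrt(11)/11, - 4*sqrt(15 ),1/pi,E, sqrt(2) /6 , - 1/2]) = [ - 4*sqrt ( 15), - 10, - 7, - 4, - 3, - 0.95, - 0.6,-1/2, sqrt( 2 ) /6,  sqrt (14) /14, sqrt (11) /11,1/pi , sqrt(7 ) /7,sqrt(7)/7,  sqrt (5),E,3.59,3*sqrt( 2)] 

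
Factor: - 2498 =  -2^1 *1249^1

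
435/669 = 145/223=   0.65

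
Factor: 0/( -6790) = 0=0^1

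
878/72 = 439/36 = 12.19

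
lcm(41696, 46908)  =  375264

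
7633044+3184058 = 10817102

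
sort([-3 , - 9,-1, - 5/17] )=[-9, - 3, - 1, - 5/17 ]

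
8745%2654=783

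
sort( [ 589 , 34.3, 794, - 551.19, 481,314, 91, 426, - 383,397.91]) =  [  -  551.19,  -  383 , 34.3, 91,314,397.91, 426, 481,589 , 794]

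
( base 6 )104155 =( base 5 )234321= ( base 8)21007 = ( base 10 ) 8711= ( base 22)HLL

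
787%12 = 7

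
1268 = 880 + 388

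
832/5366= 416/2683 = 0.16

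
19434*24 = 466416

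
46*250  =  11500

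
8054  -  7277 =777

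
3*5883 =17649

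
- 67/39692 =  - 1 + 39625/39692=- 0.00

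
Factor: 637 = 7^2*13^1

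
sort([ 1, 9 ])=[1, 9]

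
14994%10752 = 4242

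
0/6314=0 = 0.00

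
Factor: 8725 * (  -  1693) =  - 5^2 * 349^1*1693^1=   - 14771425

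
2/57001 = 2/57001 = 0.00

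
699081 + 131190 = 830271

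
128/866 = 64/433 = 0.15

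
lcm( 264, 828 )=18216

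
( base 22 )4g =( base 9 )125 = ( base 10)104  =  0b1101000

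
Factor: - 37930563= - 3^2 * 11^1* 53^1 * 7229^1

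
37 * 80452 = 2976724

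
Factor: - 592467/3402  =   - 197489/1134 = - 2^( - 1) * 3^ ( - 4 )*7^ ( - 1 ) *17^1 * 11617^1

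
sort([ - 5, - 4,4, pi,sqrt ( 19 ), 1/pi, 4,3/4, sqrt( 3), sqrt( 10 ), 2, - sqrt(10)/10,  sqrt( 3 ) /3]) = [ - 5, - 4, - sqrt( 10)/10,1/pi, sqrt(3 ) /3, 3/4,sqrt( 3 ), 2, pi , sqrt(10 ),4,4, sqrt ( 19) ] 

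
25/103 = 25/103 = 0.24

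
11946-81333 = -69387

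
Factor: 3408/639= 2^4 * 3^(-1 ) = 16/3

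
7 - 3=4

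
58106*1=58106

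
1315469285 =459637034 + 855832251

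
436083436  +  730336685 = 1166420121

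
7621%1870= 141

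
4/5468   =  1/1367 = 0.00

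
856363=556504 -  - 299859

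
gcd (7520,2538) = 94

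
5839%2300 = 1239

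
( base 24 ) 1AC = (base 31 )qm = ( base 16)33c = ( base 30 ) RI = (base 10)828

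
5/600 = 1/120= 0.01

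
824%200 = 24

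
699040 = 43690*16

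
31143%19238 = 11905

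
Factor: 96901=7^1*109^1*127^1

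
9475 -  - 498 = 9973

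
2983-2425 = 558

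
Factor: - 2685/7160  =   - 2^(-3)*3^1=- 3/8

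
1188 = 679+509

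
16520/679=24+32/97  =  24.33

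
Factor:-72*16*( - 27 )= 31104 = 2^7*3^5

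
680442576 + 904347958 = 1584790534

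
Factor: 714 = 2^1*3^1*7^1*17^1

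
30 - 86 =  - 56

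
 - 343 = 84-427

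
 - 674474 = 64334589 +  - 65009063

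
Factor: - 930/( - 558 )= 3^( - 1) * 5^1 = 5/3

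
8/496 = 1/62 = 0.02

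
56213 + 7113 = 63326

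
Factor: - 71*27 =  - 1917 = -3^3*71^1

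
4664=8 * 583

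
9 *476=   4284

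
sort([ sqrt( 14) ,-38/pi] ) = [ - 38/pi,sqrt( 14)]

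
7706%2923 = 1860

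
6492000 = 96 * 67625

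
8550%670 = 510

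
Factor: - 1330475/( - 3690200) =53219/147608= 2^ ( - 3)*19^1*2801^1*18451^( - 1)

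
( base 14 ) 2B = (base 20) 1j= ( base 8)47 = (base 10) 39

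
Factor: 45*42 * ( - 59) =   -  2^1*3^3*5^1*7^1*59^1 = - 111510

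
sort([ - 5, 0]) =[ - 5, 0]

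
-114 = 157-271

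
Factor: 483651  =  3^4*7^1*853^1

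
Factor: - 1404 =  - 2^2*3^3*13^1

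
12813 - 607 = 12206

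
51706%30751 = 20955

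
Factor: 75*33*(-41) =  - 101475 = -3^2*5^2* 11^1*41^1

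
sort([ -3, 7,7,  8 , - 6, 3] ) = [  -  6, -3, 3, 7, 7, 8] 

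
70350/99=710 + 20/33 = 710.61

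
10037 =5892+4145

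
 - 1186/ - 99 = 11  +  97/99 =11.98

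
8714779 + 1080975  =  9795754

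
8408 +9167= 17575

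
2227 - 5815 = - 3588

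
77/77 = 1 = 1.00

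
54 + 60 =114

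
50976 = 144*354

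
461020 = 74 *6230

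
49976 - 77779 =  - 27803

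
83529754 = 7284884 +76244870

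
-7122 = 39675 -46797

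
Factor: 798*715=2^1*3^1*5^1*7^1*11^1*13^1*19^1 = 570570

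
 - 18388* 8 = -147104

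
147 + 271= 418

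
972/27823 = 972/27823 = 0.03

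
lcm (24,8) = 24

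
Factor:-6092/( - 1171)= 2^2*1171^(-1)*1523^1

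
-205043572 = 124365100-329408672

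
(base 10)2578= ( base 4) 220102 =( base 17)8fb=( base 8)5022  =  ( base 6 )15534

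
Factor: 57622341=3^1*7^1*433^1*6337^1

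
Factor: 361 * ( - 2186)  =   - 2^1*19^2*1093^1 = -  789146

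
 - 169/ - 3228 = 169/3228=0.05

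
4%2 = 0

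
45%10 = 5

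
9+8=17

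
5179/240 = 21 +139/240 = 21.58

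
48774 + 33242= 82016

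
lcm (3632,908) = 3632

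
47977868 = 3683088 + 44294780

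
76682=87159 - 10477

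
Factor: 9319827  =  3^1*11^1*109^1*2591^1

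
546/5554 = 273/2777=0.10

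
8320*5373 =44703360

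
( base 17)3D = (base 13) 4C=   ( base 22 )2k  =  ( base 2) 1000000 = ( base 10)64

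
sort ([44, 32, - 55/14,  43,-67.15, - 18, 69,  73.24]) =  [ - 67.15 ,-18, - 55/14,  32,43, 44, 69 , 73.24]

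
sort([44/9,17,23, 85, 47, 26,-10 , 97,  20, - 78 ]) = [ - 78, - 10,  44/9 , 17, 20,23, 26, 47 , 85, 97] 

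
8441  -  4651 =3790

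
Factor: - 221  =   - 13^1*17^1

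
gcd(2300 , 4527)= 1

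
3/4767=1/1589 = 0.00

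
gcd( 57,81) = 3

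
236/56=4 + 3/14= 4.21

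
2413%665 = 418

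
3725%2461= 1264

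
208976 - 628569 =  - 419593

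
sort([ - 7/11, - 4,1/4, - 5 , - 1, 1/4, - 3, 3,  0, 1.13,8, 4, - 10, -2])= [ - 10, - 5, - 4, -3, - 2, -1, - 7/11, 0 , 1/4 , 1/4,  1.13,3, 4,8]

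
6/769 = 6/769=0.01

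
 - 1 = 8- 9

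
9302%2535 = 1697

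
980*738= 723240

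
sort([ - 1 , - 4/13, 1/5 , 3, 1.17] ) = [-1, - 4/13, 1/5, 1.17 , 3 ]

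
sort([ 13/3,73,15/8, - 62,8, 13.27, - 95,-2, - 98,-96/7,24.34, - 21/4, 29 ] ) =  [ - 98, - 95, - 62, - 96/7 ,  -  21/4  , - 2, 15/8,13/3,8,13.27, 24.34,  29,  73 ]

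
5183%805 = 353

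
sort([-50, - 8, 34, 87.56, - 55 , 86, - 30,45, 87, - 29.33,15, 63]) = [ - 55, - 50, - 30, - 29.33, - 8, 15, 34, 45, 63,86, 87, 87.56]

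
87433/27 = 87433/27  =  3238.26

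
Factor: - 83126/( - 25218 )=89/27 = 3^( - 3)*89^1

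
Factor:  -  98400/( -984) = 100 = 2^2 * 5^2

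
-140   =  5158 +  -5298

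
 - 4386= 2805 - 7191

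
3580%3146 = 434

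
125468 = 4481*28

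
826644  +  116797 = 943441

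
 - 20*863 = -17260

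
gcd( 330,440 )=110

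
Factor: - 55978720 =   -  2^5*5^1*7^1*151^1*331^1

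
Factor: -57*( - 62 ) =2^1*3^1*19^1*31^1 = 3534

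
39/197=39/197 = 0.20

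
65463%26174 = 13115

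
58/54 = 29/27 = 1.07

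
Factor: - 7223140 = - 2^2*5^1*37^1*43^1*227^1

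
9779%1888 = 339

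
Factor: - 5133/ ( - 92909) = 3^1*29^1*53^( - 1)*59^1*1753^(-1)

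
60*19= 1140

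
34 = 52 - 18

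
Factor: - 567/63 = -3^2 = - 9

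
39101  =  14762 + 24339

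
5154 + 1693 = 6847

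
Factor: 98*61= 5978 = 2^1*7^2*61^1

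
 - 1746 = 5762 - 7508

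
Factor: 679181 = 787^1*863^1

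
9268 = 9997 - 729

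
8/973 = 8/973 = 0.01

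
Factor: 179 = 179^1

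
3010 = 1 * 3010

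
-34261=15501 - 49762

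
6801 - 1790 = 5011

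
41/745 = 41/745= 0.06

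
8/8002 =4/4001  =  0.00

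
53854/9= 53854/9=5983.78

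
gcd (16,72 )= 8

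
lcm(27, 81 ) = 81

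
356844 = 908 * 393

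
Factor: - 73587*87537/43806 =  - 2147195073/14602 = - 2^(-1)*3^1*7^ ( - 2 )*19^1*149^( - 1 )*1291^1*29179^1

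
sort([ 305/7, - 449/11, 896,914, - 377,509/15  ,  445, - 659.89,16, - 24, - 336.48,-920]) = [ - 920 , - 659.89, - 377, - 336.48, - 449/11, - 24, 16, 509/15,305/7,445,896 , 914 ] 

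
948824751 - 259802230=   689022521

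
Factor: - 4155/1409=- 3^1 * 5^1*277^1*1409^( - 1)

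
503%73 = 65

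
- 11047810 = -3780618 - 7267192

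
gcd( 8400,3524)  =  4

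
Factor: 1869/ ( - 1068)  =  -7/4 =- 2^(-2 )*7^1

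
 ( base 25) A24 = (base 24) amg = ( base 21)e64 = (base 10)6304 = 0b1100010100000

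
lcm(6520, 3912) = 19560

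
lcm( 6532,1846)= 84916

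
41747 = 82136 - 40389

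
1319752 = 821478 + 498274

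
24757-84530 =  - 59773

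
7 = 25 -18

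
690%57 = 6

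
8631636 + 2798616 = 11430252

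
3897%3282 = 615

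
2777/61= 45 + 32/61= 45.52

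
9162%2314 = 2220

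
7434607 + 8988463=16423070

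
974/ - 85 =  - 12 + 46/85 = -11.46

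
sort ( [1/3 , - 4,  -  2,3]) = [  -  4, - 2,1/3,3]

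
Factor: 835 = 5^1*167^1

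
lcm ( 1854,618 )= 1854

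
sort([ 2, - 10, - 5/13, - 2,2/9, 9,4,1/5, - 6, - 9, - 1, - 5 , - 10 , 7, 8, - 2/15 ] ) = [  -  10, - 10, - 9, - 6, - 5, -2, - 1, - 5/13, - 2/15 , 1/5,  2/9,2,4, 7,8,9 ]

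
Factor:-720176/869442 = - 2^3*3^ ( - 1)*7^(  -  1)*19^1*  23^1*103^1*127^ ( -1 ) * 163^( -1 )  =  - 360088/434721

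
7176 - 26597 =-19421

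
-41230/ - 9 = 4581  +  1/9 = 4581.11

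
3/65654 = 3/65654= 0.00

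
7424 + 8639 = 16063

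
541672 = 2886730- 2345058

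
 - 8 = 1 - 9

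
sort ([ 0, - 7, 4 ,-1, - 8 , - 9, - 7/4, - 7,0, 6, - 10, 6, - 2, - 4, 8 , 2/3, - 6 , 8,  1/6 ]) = [ - 10  , - 9,-8, - 7 , - 7 ,-6 , - 4, - 2, - 7/4, - 1,0,0 , 1/6,2/3,4,6,6, 8 , 8]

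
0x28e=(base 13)3B4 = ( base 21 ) 1a3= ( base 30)lo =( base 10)654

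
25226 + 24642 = 49868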